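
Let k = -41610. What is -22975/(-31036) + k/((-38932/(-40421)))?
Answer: -13049776672115/302073388 ≈ -43201.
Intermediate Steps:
-22975/(-31036) + k/((-38932/(-40421))) = -22975/(-31036) - 41610/((-38932/(-40421))) = -22975*(-1/31036) - 41610/((-38932*(-1/40421))) = 22975/31036 - 41610/38932/40421 = 22975/31036 - 41610*40421/38932 = 22975/31036 - 840958905/19466 = -13049776672115/302073388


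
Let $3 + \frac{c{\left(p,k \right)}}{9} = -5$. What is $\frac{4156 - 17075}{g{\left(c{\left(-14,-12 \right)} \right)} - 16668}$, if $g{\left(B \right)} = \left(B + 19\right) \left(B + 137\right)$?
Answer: $\frac{12919}{20113} \approx 0.64232$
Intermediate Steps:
$c{\left(p,k \right)} = -72$ ($c{\left(p,k \right)} = -27 + 9 \left(-5\right) = -27 - 45 = -72$)
$g{\left(B \right)} = \left(19 + B\right) \left(137 + B\right)$
$\frac{4156 - 17075}{g{\left(c{\left(-14,-12 \right)} \right)} - 16668} = \frac{4156 - 17075}{\left(2603 + \left(-72\right)^{2} + 156 \left(-72\right)\right) - 16668} = \frac{4156 + \left(-24454 + 7379\right)}{\left(2603 + 5184 - 11232\right) - 16668} = \frac{4156 - 17075}{-3445 - 16668} = - \frac{12919}{-20113} = \left(-12919\right) \left(- \frac{1}{20113}\right) = \frac{12919}{20113}$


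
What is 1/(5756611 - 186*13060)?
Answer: 1/3327451 ≈ 3.0053e-7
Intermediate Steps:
1/(5756611 - 186*13060) = 1/(5756611 - 2429160) = 1/3327451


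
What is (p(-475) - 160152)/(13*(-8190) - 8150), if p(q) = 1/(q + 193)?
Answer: 821143/587688 ≈ 1.3972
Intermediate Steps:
p(q) = 1/(193 + q)
(p(-475) - 160152)/(13*(-8190) - 8150) = (1/(193 - 475) - 160152)/(13*(-8190) - 8150) = (1/(-282) - 160152)/(-106470 - 8150) = (-1/282 - 160152)/(-114620) = -45162865/282*(-1/114620) = 821143/587688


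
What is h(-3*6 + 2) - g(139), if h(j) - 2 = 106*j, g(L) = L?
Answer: -1833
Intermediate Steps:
h(j) = 2 + 106*j
h(-3*6 + 2) - g(139) = (2 + 106*(-3*6 + 2)) - 1*139 = (2 + 106*(-18 + 2)) - 139 = (2 + 106*(-16)) - 139 = (2 - 1696) - 139 = -1694 - 139 = -1833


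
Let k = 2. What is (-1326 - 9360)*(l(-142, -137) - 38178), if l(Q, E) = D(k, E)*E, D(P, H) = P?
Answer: 410898072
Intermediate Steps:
l(Q, E) = 2*E
(-1326 - 9360)*(l(-142, -137) - 38178) = (-1326 - 9360)*(2*(-137) - 38178) = -10686*(-274 - 38178) = -10686*(-38452) = 410898072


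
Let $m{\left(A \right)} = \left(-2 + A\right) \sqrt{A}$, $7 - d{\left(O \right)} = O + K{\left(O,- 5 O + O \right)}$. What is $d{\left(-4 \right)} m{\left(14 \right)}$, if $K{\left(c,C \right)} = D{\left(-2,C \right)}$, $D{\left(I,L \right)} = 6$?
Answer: $60 \sqrt{14} \approx 224.5$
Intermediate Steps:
$K{\left(c,C \right)} = 6$
$d{\left(O \right)} = 1 - O$ ($d{\left(O \right)} = 7 - \left(O + 6\right) = 7 - \left(6 + O\right) = 1 - O$)
$m{\left(A \right)} = \sqrt{A} \left(-2 + A\right)$
$d{\left(-4 \right)} m{\left(14 \right)} = \left(1 - -4\right) \sqrt{14} \left(-2 + 14\right) = \left(1 + 4\right) \sqrt{14} \cdot 12 = 5 \cdot 12 \sqrt{14} = 60 \sqrt{14}$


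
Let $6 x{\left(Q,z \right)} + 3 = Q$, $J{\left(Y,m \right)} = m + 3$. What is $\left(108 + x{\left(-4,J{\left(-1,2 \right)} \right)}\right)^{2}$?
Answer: $\frac{410881}{36} \approx 11413.0$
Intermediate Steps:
$J{\left(Y,m \right)} = 3 + m$
$x{\left(Q,z \right)} = - \frac{1}{2} + \frac{Q}{6}$
$\left(108 + x{\left(-4,J{\left(-1,2 \right)} \right)}\right)^{2} = \left(108 + \left(- \frac{1}{2} + \frac{1}{6} \left(-4\right)\right)\right)^{2} = \left(108 - \frac{7}{6}\right)^{2} = \left(\frac{641}{6}\right)^{2} = \frac{410881}{36}$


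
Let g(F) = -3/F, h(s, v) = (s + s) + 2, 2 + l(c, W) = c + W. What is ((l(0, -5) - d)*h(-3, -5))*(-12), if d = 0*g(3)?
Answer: -336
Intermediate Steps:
l(c, W) = -2 + W + c (l(c, W) = -2 + (c + W) = -2 + (W + c) = -2 + W + c)
h(s, v) = 2 + 2*s (h(s, v) = 2*s + 2 = 2 + 2*s)
d = 0 (d = 0*(-3/3) = 0*(-3*⅓) = 0*(-1) = 0)
((l(0, -5) - d)*h(-3, -5))*(-12) = (((-2 - 5 + 0) - 1*0)*(2 + 2*(-3)))*(-12) = ((-7 + 0)*(2 - 6))*(-12) = -7*(-4)*(-12) = 28*(-12) = -336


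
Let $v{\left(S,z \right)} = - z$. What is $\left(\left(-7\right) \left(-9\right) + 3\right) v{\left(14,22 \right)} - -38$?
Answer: $-1414$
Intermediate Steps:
$\left(\left(-7\right) \left(-9\right) + 3\right) v{\left(14,22 \right)} - -38 = \left(\left(-7\right) \left(-9\right) + 3\right) \left(\left(-1\right) 22\right) - -38 = \left(63 + 3\right) \left(-22\right) + \left(-67 + 105\right) = 66 \left(-22\right) + 38 = -1452 + 38 = -1414$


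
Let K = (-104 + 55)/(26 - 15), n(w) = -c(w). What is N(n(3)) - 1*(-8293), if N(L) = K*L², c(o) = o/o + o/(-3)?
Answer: 8293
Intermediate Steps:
c(o) = 1 - o/3 (c(o) = 1 + o*(-⅓) = 1 - o/3)
n(w) = -1 + w/3 (n(w) = -(1 - w/3) = -1 + w/3)
K = -49/11 ≈ -4.4545
N(L) = -49*L²/11
N(n(3)) - 1*(-8293) = -49*(-1 + (⅓)*3)²/11 - 1*(-8293) = -49*(-1 + 1)²/11 + 8293 = -49/11*0² + 8293 = -49/11*0 + 8293 = 0 + 8293 = 8293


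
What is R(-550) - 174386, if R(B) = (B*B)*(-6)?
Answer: -1989386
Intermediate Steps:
R(B) = -6*B² (R(B) = B²*(-6) = -6*B²)
R(-550) - 174386 = -6*(-550)² - 174386 = -6*302500 - 174386 = -1815000 - 174386 = -1989386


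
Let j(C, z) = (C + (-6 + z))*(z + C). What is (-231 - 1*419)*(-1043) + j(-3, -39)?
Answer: 679966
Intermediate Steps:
j(C, z) = (C + z)*(-6 + C + z) (j(C, z) = (-6 + C + z)*(C + z) = (C + z)*(-6 + C + z))
(-231 - 1*419)*(-1043) + j(-3, -39) = (-231 - 1*419)*(-1043) + ((-3)² + (-39)² - 6*(-3) - 6*(-39) + 2*(-3)*(-39)) = (-231 - 419)*(-1043) + (9 + 1521 + 18 + 234 + 234) = -650*(-1043) + 2016 = 677950 + 2016 = 679966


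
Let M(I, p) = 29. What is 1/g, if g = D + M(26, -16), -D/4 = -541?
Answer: 1/2193 ≈ 0.00045600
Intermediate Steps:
D = 2164 (D = -4*(-541) = 2164)
g = 2193 (g = 2164 + 29 = 2193)
1/g = 1/2193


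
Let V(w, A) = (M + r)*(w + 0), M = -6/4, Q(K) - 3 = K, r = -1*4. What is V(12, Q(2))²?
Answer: 4356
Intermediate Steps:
r = -4
Q(K) = 3 + K
M = -3/2 (M = -6*¼ = -3/2 ≈ -1.5000)
V(w, A) = -11*w/2 (V(w, A) = (-3/2 - 4)*(w + 0) = -11*w/2)
V(12, Q(2))² = (-11/2*12)² = (-66)² = 4356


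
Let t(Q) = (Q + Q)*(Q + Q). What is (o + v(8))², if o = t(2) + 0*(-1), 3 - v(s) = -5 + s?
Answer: 256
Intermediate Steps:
v(s) = 8 - s (v(s) = 3 - (-5 + s) = 3 + (5 - s) = 8 - s)
t(Q) = 4*Q² (t(Q) = (2*Q)*(2*Q) = 4*Q²)
o = 16 (o = 4*2² + 0*(-1) = 4*4 + 0 = 16 + 0 = 16)
(o + v(8))² = (16 + (8 - 1*8))² = (16 + (8 - 8))² = (16 + 0)² = 16² = 256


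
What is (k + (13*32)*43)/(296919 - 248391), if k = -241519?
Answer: -223631/48528 ≈ -4.6083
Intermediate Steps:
(k + (13*32)*43)/(296919 - 248391) = (-241519 + (13*32)*43)/(296919 - 248391) = (-241519 + 416*43)/48528 = (-241519 + 17888)*(1/48528) = -223631*1/48528 = -223631/48528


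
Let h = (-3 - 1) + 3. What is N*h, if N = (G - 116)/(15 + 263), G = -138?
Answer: 127/139 ≈ 0.91367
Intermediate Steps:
h = -1 (h = -4 + 3 = -1)
N = -127/139 (N = (-138 - 116)/(15 + 263) = -254/278 = -254*1/278 = -127/139 ≈ -0.91367)
N*h = -127/139*(-1) = 127/139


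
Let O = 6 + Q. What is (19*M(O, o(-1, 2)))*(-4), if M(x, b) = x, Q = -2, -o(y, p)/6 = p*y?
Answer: -304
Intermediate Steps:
o(y, p) = -6*p*y
O = 4 (O = 6 - 2 = 4)
(19*M(O, o(-1, 2)))*(-4) = (19*4)*(-4) = 76*(-4) = -304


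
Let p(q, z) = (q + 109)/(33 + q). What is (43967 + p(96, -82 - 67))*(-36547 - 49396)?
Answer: -487464226964/129 ≈ -3.7788e+9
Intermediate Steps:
p(q, z) = (109 + q)/(33 + q)
(43967 + p(96, -82 - 67))*(-36547 - 49396) = (43967 + (109 + 96)/(33 + 96))*(-36547 - 49396) = (43967 + 205/129)*(-85943) = (5671948/129)*(-85943) = -487464226964/129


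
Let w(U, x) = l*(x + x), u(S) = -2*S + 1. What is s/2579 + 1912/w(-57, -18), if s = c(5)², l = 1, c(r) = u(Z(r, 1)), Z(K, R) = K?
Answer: -1232033/23211 ≈ -53.080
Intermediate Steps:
u(S) = 1 - 2*S
c(r) = 1 - 2*r
s = 81 (s = (1 - 2*5)² = (1 - 10)² = (-9)² = 81)
w(U, x) = 2*x (w(U, x) = 1*(x + x) = 1*(2*x) = 2*x)
s/2579 + 1912/w(-57, -18) = 81/2579 + 1912/((2*(-18))) = 81*(1/2579) + 1912/(-36) = 81/2579 + 1912*(-1/36) = 81/2579 - 478/9 = -1232033/23211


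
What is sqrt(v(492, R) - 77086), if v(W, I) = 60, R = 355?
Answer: I*sqrt(77026) ≈ 277.54*I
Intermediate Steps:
sqrt(v(492, R) - 77086) = sqrt(60 - 77086) = sqrt(-77026) = I*sqrt(77026)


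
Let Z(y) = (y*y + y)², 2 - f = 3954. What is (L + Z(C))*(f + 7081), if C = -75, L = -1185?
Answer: 96377314635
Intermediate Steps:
f = -3952 (f = 2 - 1*3954 = 2 - 3954 = -3952)
Z(y) = (y + y²)² (Z(y) = (y² + y)² = (y + y²)²)
(L + Z(C))*(f + 7081) = (-1185 + (-75)²*(1 - 75)²)*(-3952 + 7081) = (-1185 + 5625*(-74)²)*3129 = (-1185 + 5625*5476)*3129 = (-1185 + 30802500)*3129 = 30801315*3129 = 96377314635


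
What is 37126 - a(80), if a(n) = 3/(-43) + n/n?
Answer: 1596378/43 ≈ 37125.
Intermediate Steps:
a(n) = 40/43 (a(n) = 3*(-1/43) + 1 = -3/43 + 1 = 40/43)
37126 - a(80) = 37126 - 1*40/43 = 37126 - 40/43 = 1596378/43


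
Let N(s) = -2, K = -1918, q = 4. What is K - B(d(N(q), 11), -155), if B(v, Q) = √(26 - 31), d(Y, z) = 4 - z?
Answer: -1918 - I*√5 ≈ -1918.0 - 2.2361*I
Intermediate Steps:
B(v, Q) = I*√5 (B(v, Q) = √(-5) = I*√5)
K - B(d(N(q), 11), -155) = -1918 - I*√5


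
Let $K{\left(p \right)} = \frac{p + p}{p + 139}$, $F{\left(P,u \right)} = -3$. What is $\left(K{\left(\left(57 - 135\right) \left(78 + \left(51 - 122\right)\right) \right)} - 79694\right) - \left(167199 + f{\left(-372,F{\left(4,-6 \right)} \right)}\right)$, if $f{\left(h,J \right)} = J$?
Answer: $- \frac{100483138}{407} \approx -2.4689 \cdot 10^{5}$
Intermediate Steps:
$K{\left(p \right)} = \frac{2 p}{139 + p}$
$\left(K{\left(\left(57 - 135\right) \left(78 + \left(51 - 122\right)\right) \right)} - 79694\right) - \left(167199 + f{\left(-372,F{\left(4,-6 \right)} \right)}\right) = \left(\frac{2 \left(57 - 135\right) \left(78 + \left(51 - 122\right)\right)}{139 + \left(57 - 135\right) \left(78 + \left(51 - 122\right)\right)} - 79694\right) - 167196 = \left(\frac{2 \left(- 78 \left(78 + \left(51 - 122\right)\right)\right)}{139 - 78 \left(78 + \left(51 - 122\right)\right)} - 79694\right) + \left(-167199 + 3\right) = \left(\frac{2 \left(- 78 \left(78 - 71\right)\right)}{139 - 78 \left(78 - 71\right)} - 79694\right) - 167196 = \left(\frac{2 \left(\left(-78\right) 7\right)}{139 - 546} - 79694\right) - 167196 = \left(2 \left(-546\right) \frac{1}{139 - 546} - 79694\right) - 167196 = \left(2 \left(-546\right) \frac{1}{-407} - 79694\right) - 167196 = \left(2 \left(-546\right) \left(- \frac{1}{407}\right) - 79694\right) - 167196 = \left(\frac{1092}{407} - 79694\right) - 167196 = - \frac{32434366}{407} - 167196 = - \frac{100483138}{407}$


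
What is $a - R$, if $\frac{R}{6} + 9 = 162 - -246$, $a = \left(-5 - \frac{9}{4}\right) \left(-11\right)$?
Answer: $- \frac{9257}{4} \approx -2314.3$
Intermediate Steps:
$a = \frac{319}{4}$ ($a = \left(-5 - \frac{9}{4}\right) \left(-11\right) = \left(- \frac{29}{4}\right) \left(-11\right) = \frac{319}{4} \approx 79.75$)
$R = 2394$ ($R = -54 + 6 \left(162 - -246\right) = -54 + 6 \left(162 + 246\right) = -54 + 6 \cdot 408 = -54 + 2448 = 2394$)
$a - R = \frac{319}{4} - 2394 = - \frac{9257}{4}$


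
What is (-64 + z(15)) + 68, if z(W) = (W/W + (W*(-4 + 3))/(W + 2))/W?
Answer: 1022/255 ≈ 4.0078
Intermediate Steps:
z(W) = (1 - W/(2 + W))/W (z(W) = (1 + (W*(-1))/(2 + W))/W = (1 + (-W)/(2 + W))/W = (1 - W/(2 + W))/W)
(-64 + z(15)) + 68 = (-64 + 2/(15*(2 + 15))) + 68 = (-64 + 2*(1/15)/17) + 68 = (-64 + 2*(1/15)*(1/17)) + 68 = (-64 + 2/255) + 68 = -16318/255 + 68 = 1022/255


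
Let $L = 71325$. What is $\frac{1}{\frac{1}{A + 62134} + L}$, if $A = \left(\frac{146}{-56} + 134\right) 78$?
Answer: $\frac{1013357}{72277688039} \approx 1.402 \cdot 10^{-5}$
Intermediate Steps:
$A = \frac{143481}{14}$ ($A = \left(146 \left(- \frac{1}{56}\right) + 134\right) 78 = \left(- \frac{73}{28} + 134\right) 78 = \frac{3679}{28} \cdot 78 = \frac{143481}{14} \approx 10249.0$)
$\frac{1}{\frac{1}{A + 62134} + L} = \frac{1}{\frac{1}{\frac{143481}{14} + 62134} + 71325} = \frac{1}{\frac{1}{\frac{1013357}{14}} + 71325} = \frac{1}{\frac{14}{1013357} + 71325} = \frac{1}{\frac{72277688039}{1013357}} = \frac{1013357}{72277688039}$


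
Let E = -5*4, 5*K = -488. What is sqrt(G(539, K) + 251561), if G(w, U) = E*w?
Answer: 47*sqrt(109) ≈ 490.69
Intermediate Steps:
K = -488/5 (K = (1/5)*(-488) = -488/5 ≈ -97.600)
E = -20
G(w, U) = -20*w
sqrt(G(539, K) + 251561) = sqrt(-20*539 + 251561) = sqrt(-10780 + 251561) = sqrt(240781) = 47*sqrt(109)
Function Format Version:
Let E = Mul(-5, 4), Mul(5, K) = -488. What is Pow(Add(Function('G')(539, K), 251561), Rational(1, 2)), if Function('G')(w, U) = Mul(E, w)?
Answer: Mul(47, Pow(109, Rational(1, 2))) ≈ 490.69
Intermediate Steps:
K = Rational(-488, 5) (K = Mul(Rational(1, 5), -488) = Rational(-488, 5) ≈ -97.600)
E = -20
Function('G')(w, U) = Mul(-20, w)
Pow(Add(Function('G')(539, K), 251561), Rational(1, 2)) = Pow(Add(Mul(-20, 539), 251561), Rational(1, 2)) = Pow(Add(-10780, 251561), Rational(1, 2)) = Pow(240781, Rational(1, 2)) = Mul(47, Pow(109, Rational(1, 2)))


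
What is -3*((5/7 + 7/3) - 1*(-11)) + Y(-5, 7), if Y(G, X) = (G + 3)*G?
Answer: -225/7 ≈ -32.143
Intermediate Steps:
Y(G, X) = G*(3 + G) (Y(G, X) = (3 + G)*G = G*(3 + G))
-3*((5/7 + 7/3) - 1*(-11)) + Y(-5, 7) = -3*((5/7 + 7/3) - 1*(-11)) - 5*(3 - 5) = -3*((5*(⅐) + 7*(⅓)) + 11) - 5*(-2) = -3*((5/7 + 7/3) + 11) + 10 = -3*(64/21 + 11) + 10 = -3*295/21 + 10 = -295/7 + 10 = -225/7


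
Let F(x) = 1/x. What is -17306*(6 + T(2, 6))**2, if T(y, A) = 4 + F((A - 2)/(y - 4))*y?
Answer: -1401786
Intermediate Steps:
T(y, A) = 4 + y*(-4 + y)/(-2 + A) (T(y, A) = 4 + y/(((A - 2)/(y - 4))) = 4 + y/(((-2 + A)/(-4 + y))) = 4 + ((-4 + y)/(-2 + A))*y = 4 + y*(-4 + y)/(-2 + A))
-17306*(6 + T(2, 6))**2 = -17306*(6 + (-8 + 4*6 + 2*(-4 + 2))/(-2 + 6))**2 = -17306*(6 + (-8 + 24 + 2*(-2))/4)**2 = -17306*(6 + (-8 + 24 - 4)/4)**2 = -17306*(6 + (1/4)*12)**2 = -17306*(6 + 3)**2 = -17306*9**2 = -17306*81 = -1401786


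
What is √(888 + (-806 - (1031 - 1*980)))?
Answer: √31 ≈ 5.5678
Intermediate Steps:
√(888 + (-806 - (1031 - 1*980))) = √(888 + (-806 - (1031 - 980))) = √(888 + (-806 - 1*51)) = √(888 + (-806 - 51)) = √(888 - 857) = √31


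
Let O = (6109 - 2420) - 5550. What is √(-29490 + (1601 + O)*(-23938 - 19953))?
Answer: √11382170 ≈ 3373.7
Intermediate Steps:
O = -1861 (O = 3689 - 5550 = -1861)
√(-29490 + (1601 + O)*(-23938 - 19953)) = √(-29490 + (1601 - 1861)*(-23938 - 19953)) = √(-29490 - 260*(-43891)) = √(-29490 + 11411660) = √11382170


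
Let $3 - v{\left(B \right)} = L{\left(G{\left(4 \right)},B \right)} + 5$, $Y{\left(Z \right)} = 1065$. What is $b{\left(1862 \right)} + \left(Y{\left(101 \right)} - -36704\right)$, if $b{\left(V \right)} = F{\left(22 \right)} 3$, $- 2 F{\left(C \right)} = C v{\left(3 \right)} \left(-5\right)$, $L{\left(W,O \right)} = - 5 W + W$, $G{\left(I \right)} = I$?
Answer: $40079$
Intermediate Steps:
$L{\left(W,O \right)} = - 4 W$
$v{\left(B \right)} = 14$ ($v{\left(B \right)} = 3 - \left(\left(-4\right) 4 + 5\right) = 3 - \left(-16 + 5\right) = 3 - -11 = 3 + 11 = 14$)
$F{\left(C \right)} = 35 C$ ($F{\left(C \right)} = - \frac{C 14 \left(-5\right)}{2} = - \frac{14 C \left(-5\right)}{2} = - \frac{\left(-70\right) C}{2} = 35 C$)
$b{\left(V \right)} = 2310$ ($b{\left(V \right)} = 35 \cdot 22 \cdot 3 = 770 \cdot 3 = 2310$)
$b{\left(1862 \right)} + \left(Y{\left(101 \right)} - -36704\right) = 2310 + \left(1065 - -36704\right) = 2310 + \left(1065 + 36704\right) = 2310 + 37769 = 40079$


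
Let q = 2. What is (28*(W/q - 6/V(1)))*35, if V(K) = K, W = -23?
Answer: -17150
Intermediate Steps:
(28*(W/q - 6/V(1)))*35 = (28*(-23/2 - 6/1))*35 = (28*(-23*½ - 6*1))*35 = (28*(-23/2 - 6))*35 = (28*(-35/2))*35 = -490*35 = -17150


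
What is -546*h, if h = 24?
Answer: -13104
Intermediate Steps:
-546*h = -546*24 = -13104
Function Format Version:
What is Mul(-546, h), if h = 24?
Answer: -13104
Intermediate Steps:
Mul(-546, h) = Mul(-546, 24) = -13104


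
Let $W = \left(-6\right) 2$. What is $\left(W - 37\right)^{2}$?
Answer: $2401$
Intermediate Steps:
$W = -12$
$\left(W - 37\right)^{2} = \left(-12 - 37\right)^{2} = \left(-49\right)^{2} = 2401$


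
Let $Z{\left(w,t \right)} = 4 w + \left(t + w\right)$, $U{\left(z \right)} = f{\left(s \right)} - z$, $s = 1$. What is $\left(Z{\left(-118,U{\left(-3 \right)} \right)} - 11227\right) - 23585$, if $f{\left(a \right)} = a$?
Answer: $-35398$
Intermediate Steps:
$U{\left(z \right)} = 1 - z$
$Z{\left(w,t \right)} = t + 5 w$
$\left(Z{\left(-118,U{\left(-3 \right)} \right)} - 11227\right) - 23585 = \left(\left(\left(1 - -3\right) + 5 \left(-118\right)\right) - 11227\right) - 23585 = \left(\left(\left(1 + 3\right) - 590\right) - 11227\right) - 23585 = \left(\left(4 - 590\right) - 11227\right) - 23585 = \left(-586 - 11227\right) - 23585 = -11813 - 23585 = -35398$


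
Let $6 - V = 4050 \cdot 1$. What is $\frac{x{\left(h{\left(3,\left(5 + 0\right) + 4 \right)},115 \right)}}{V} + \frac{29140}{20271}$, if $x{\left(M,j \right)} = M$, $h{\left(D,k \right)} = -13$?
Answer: $\frac{39368561}{27325308} \approx 1.4407$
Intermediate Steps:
$V = -4044$ ($V = 6 - 4050 \cdot 1 = 6 - 4050 = -4044$)
$\frac{x{\left(h{\left(3,\left(5 + 0\right) + 4 \right)},115 \right)}}{V} + \frac{29140}{20271} = - \frac{13}{-4044} + \frac{29140}{20271} = \left(-13\right) \left(- \frac{1}{4044}\right) + 29140 \cdot \frac{1}{20271} = \frac{13}{4044} + \frac{29140}{20271} = \frac{39368561}{27325308}$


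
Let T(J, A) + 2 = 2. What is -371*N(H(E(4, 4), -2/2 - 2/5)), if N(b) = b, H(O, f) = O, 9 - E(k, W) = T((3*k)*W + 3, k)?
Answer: -3339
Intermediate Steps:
T(J, A) = 0 (T(J, A) = -2 + 2 = 0)
E(k, W) = 9 (E(k, W) = 9 - 1*0 = 9 + 0 = 9)
-371*N(H(E(4, 4), -2/2 - 2/5)) = -371*9 = -3339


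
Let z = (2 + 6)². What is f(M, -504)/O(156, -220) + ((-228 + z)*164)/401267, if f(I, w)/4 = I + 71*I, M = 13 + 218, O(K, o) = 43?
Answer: 651081328/420841 ≈ 1547.1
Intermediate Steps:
z = 64 (z = 8² = 64)
M = 231
f(I, w) = 288*I (f(I, w) = 4*(I + 71*I) = 4*(72*I) = 288*I)
f(M, -504)/O(156, -220) + ((-228 + z)*164)/401267 = (288*231)/43 + ((-228 + 64)*164)/401267 = 66528*(1/43) - 164*164*(1/401267) = 66528/43 - 26896*1/401267 = 66528/43 - 656/9787 = 651081328/420841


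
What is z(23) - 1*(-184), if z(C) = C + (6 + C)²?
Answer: 1048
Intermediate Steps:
z(23) - 1*(-184) = (23 + (6 + 23)²) - 1*(-184) = (23 + 29²) + 184 = (23 + 841) + 184 = 864 + 184 = 1048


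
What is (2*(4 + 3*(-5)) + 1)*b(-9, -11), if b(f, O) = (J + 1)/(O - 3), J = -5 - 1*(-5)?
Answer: 3/2 ≈ 1.5000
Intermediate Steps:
J = 0 (J = -5 + 5 = 0)
b(f, O) = 1/(-3 + O) (b(f, O) = (0 + 1)/(O - 3) = 1/(-3 + O))
(2*(4 + 3*(-5)) + 1)*b(-9, -11) = (2*(4 + 3*(-5)) + 1)/(-3 - 11) = (2*(4 - 15) + 1)/(-14) = (2*(-11) + 1)*(-1/14) = (-22 + 1)*(-1/14) = -21*(-1/14) = 3/2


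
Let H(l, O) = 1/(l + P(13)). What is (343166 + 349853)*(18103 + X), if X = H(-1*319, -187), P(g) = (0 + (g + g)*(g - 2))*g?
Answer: 42642913023862/3399 ≈ 1.2546e+10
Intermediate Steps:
P(g) = 2*g²*(-2 + g) (P(g) = (0 + (2*g)*(-2 + g))*g = (0 + 2*g*(-2 + g))*g = (2*g*(-2 + g))*g = 2*g²*(-2 + g))
H(l, O) = 1/(3718 + l) (H(l, O) = 1/(l + 2*13²*(-2 + 13)) = 1/(l + 2*169*11) = 1/(l + 3718) = 1/(3718 + l))
X = 1/3399 (X = 1/(3718 - 1*319) = 1/(3718 - 319) = 1/3399 ≈ 0.00029420)
(343166 + 349853)*(18103 + X) = (343166 + 349853)*(18103 + 1/3399) = 693019*(61532098/3399) = 42642913023862/3399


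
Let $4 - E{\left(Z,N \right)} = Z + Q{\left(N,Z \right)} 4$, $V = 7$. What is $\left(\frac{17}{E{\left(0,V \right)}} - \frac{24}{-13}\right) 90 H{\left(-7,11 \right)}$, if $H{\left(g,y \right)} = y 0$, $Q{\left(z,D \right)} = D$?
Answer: $0$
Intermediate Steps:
$H{\left(g,y \right)} = 0$
$E{\left(Z,N \right)} = 4 - 5 Z$ ($E{\left(Z,N \right)} = 4 - \left(Z + Z 4\right) = 4 - \left(Z + 4 Z\right) = 4 - 5 Z$)
$\left(\frac{17}{E{\left(0,V \right)}} - \frac{24}{-13}\right) 90 H{\left(-7,11 \right)} = \left(\frac{17}{4 - 0} - \frac{24}{-13}\right) 90 \cdot 0 = \left(\frac{17}{4 + 0} - - \frac{24}{13}\right) 90 \cdot 0 = \left(\frac{17}{4} + \frac{24}{13}\right) 90 \cdot 0 = \frac{317}{52} \cdot 90 \cdot 0 = \frac{14265}{26} \cdot 0 = 0$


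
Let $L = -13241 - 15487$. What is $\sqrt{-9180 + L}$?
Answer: $54 i \sqrt{13} \approx 194.7 i$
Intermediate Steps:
$L = -28728$
$\sqrt{-9180 + L} = \sqrt{-9180 - 28728} = \sqrt{-37908} = 54 i \sqrt{13}$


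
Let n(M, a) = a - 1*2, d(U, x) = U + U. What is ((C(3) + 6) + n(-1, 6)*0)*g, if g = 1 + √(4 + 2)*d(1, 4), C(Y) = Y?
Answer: 9 + 18*√6 ≈ 53.091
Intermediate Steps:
d(U, x) = 2*U
n(M, a) = -2 + a (n(M, a) = a - 2 = -2 + a)
g = 1 + 2*√6 (g = 1 + √(4 + 2)*(2*1) = 1 + √6*2 = 1 + 2*√6 ≈ 5.8990)
((C(3) + 6) + n(-1, 6)*0)*g = ((3 + 6) + (-2 + 6)*0)*(1 + 2*√6) = (9 + 4*0)*(1 + 2*√6) = (9 + 0)*(1 + 2*√6) = 9*(1 + 2*√6) = 9 + 18*√6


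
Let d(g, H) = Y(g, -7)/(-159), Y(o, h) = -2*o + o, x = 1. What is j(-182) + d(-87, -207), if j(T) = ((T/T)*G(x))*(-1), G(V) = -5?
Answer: 236/53 ≈ 4.4528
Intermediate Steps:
Y(o, h) = -o
d(g, H) = g/159 (d(g, H) = -g/(-159) = -g*(-1/159) = g/159)
j(T) = 5 (j(T) = ((T/T)*(-5))*(-1) = (1*(-5))*(-1) = -5*(-1) = 5)
j(-182) + d(-87, -207) = 5 + (1/159)*(-87) = 5 - 29/53 = 236/53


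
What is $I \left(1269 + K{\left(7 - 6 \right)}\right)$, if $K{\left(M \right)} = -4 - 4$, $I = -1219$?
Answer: $-1537159$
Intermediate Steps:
$K{\left(M \right)} = -8$
$I \left(1269 + K{\left(7 - 6 \right)}\right) = - 1219 \left(1269 - 8\right) = \left(-1219\right) 1261 = -1537159$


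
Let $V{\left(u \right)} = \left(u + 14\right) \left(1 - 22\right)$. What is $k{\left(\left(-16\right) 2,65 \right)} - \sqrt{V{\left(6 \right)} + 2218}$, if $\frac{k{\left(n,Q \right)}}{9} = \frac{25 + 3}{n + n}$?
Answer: $- \frac{63}{16} - \sqrt{1798} \approx -46.34$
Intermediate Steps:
$V{\left(u \right)} = -294 - 21 u$ ($V{\left(u \right)} = \left(14 + u\right) \left(-21\right) = -294 - 21 u$)
$k{\left(n,Q \right)} = \frac{126}{n}$ ($k{\left(n,Q \right)} = 9 \frac{25 + 3}{n + n} = 9 \frac{28}{2 n} = 9 \cdot 28 \frac{1}{2 n} = 9 \frac{14}{n} = \frac{126}{n}$)
$k{\left(\left(-16\right) 2,65 \right)} - \sqrt{V{\left(6 \right)} + 2218} = \frac{126}{\left(-16\right) 2} - \sqrt{\left(-294 - 126\right) + 2218} = \frac{126}{-32} - \sqrt{\left(-294 - 126\right) + 2218} = 126 \left(- \frac{1}{32}\right) - \sqrt{-420 + 2218} = - \frac{63}{16} - \sqrt{1798}$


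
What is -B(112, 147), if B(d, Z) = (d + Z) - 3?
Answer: -256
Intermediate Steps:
B(d, Z) = -3 + Z + d (B(d, Z) = (Z + d) - 3 = -3 + Z + d)
-B(112, 147) = -(-3 + 147 + 112) = -1*256 = -256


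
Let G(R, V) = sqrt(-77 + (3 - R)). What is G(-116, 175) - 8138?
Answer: -8138 + sqrt(42) ≈ -8131.5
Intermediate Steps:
G(R, V) = sqrt(-74 - R)
G(-116, 175) - 8138 = sqrt(-74 - 1*(-116)) - 8138 = sqrt(-74 + 116) - 8138 = sqrt(42) - 8138 = -8138 + sqrt(42)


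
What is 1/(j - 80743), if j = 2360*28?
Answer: -1/14663 ≈ -6.8199e-5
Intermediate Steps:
j = 66080
1/(j - 80743) = 1/(66080 - 80743) = 1/(-14663) = -1/14663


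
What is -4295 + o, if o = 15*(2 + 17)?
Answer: -4010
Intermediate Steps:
o = 285 (o = 15*19 = 285)
-4295 + o = -4295 + 285 = -4010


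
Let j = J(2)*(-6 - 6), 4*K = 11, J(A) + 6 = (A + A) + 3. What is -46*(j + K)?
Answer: 851/2 ≈ 425.50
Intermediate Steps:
J(A) = -3 + 2*A (J(A) = -6 + ((A + A) + 3) = -6 + (2*A + 3) = -6 + (3 + 2*A) = -3 + 2*A)
K = 11/4 (K = (¼)*11 = 11/4 ≈ 2.7500)
j = -12 (j = (-3 + 2*2)*(-6 - 6) = (-3 + 4)*(-12) = 1*(-12) = -12)
-46*(j + K) = -46*(-12 + 11/4) = -46*(-37/4) = 851/2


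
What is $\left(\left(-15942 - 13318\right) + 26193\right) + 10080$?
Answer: $7013$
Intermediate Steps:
$\left(\left(-15942 - 13318\right) + 26193\right) + 10080 = \left(-29260 + 26193\right) + 10080 = -3067 + 10080 = 7013$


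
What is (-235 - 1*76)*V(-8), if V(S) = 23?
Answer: -7153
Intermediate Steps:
(-235 - 1*76)*V(-8) = (-235 - 1*76)*23 = (-235 - 76)*23 = -311*23 = -7153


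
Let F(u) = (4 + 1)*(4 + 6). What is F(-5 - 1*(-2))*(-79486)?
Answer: -3974300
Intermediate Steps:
F(u) = 50 (F(u) = 5*10 = 50)
F(-5 - 1*(-2))*(-79486) = 50*(-79486) = -3974300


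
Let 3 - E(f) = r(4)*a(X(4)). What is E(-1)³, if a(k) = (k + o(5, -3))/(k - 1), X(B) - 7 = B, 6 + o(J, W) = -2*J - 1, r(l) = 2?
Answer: 9261/125 ≈ 74.088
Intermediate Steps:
o(J, W) = -7 - 2*J (o(J, W) = -6 + (-2*J - 1) = -6 + (-1 - 2*J) = -7 - 2*J)
X(B) = 7 + B
a(k) = (-17 + k)/(-1 + k) (a(k) = (k + (-7 - 2*5))/(k - 1) = (k + (-7 - 10))/(-1 + k) = (k - 17)/(-1 + k) = (-17 + k)/(-1 + k))
E(f) = 21/5 (E(f) = 3 - 2*(-17 + (7 + 4))/(-1 + (7 + 4)) = 3 - 2*(-17 + 11)/(-1 + 11) = 3 - 2*-6/10 = 3 - 2*(⅒)*(-6) = 3 - 2*(-3)/5 = 3 - 1*(-6/5) = 3 + 6/5 = 21/5)
E(-1)³ = (21/5)³ = 9261/125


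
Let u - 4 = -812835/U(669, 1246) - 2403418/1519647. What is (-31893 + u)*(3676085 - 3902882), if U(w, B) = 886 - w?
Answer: 52259226638870914/6465949 ≈ 8.0822e+9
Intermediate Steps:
u = -1234424757355/329763399 (u = 4 + (-812835/(886 - 1*669) - 2403418/1519647) = 4 + (-812835/(886 - 669) - 2403418*1/1519647) = 4 + (-812835/217 - 2403418/1519647) = 4 - 1235743810951/329763399 = -1234424757355/329763399 ≈ -3743.4)
(-31893 + u)*(3676085 - 3902882) = (-31893 - 1234424757355/329763399)*(3676085 - 3902882) = -11751568841662/329763399*(-226797) = 52259226638870914/6465949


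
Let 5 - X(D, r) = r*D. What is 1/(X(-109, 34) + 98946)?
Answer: 1/102657 ≈ 9.7412e-6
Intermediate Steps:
X(D, r) = 5 - D*r (X(D, r) = 5 - r*D = 5 - D*r)
1/(X(-109, 34) + 98946) = 1/((5 - 1*(-109)*34) + 98946) = 1/((5 + 3706) + 98946) = 1/(3711 + 98946) = 1/102657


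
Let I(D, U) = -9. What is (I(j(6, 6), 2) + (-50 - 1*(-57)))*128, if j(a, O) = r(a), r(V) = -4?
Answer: -256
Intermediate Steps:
j(a, O) = -4
(I(j(6, 6), 2) + (-50 - 1*(-57)))*128 = (-9 + (-50 - 1*(-57)))*128 = (-9 + (-50 + 57))*128 = (-9 + 7)*128 = -2*128 = -256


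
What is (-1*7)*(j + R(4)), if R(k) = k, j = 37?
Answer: -287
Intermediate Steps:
(-1*7)*(j + R(4)) = (-1*7)*(37 + 4) = -7*41 = -287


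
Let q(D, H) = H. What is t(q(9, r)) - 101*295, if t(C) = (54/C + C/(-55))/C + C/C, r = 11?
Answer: -18025111/605 ≈ -29794.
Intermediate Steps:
t(C) = 1 + (54/C - C/55)/C (t(C) = (54/C + C*(-1/55))/C + 1 = (54/C - C/55)/C + 1 = 1 + (54/C - C/55)/C)
t(q(9, r)) - 101*295 = (54/55 + 54/11²) - 101*295 = (54/55 + 54*(1/121)) - 1*29795 = (54/55 + 54/121) - 29795 = 864/605 - 29795 = -18025111/605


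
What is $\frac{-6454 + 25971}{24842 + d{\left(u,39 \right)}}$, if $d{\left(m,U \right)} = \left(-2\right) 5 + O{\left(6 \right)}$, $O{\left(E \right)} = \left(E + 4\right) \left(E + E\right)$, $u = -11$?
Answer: $\frac{19517}{24952} \approx 0.78218$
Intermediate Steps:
$O{\left(E \right)} = 2 E \left(4 + E\right)$ ($O{\left(E \right)} = \left(4 + E\right) 2 E = 2 E \left(4 + E\right)$)
$d{\left(m,U \right)} = 110$ ($d{\left(m,U \right)} = \left(-2\right) 5 + 2 \cdot 6 \left(4 + 6\right) = -10 + 2 \cdot 6 \cdot 10 = -10 + 120 = 110$)
$\frac{-6454 + 25971}{24842 + d{\left(u,39 \right)}} = \frac{-6454 + 25971}{24842 + 110} = \frac{19517}{24952}$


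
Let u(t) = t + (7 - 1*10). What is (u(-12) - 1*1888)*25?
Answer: -47575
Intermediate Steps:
u(t) = -3 + t (u(t) = t + (7 - 10) = t - 3 = -3 + t)
(u(-12) - 1*1888)*25 = ((-3 - 12) - 1*1888)*25 = (-15 - 1888)*25 = -1903*25 = -47575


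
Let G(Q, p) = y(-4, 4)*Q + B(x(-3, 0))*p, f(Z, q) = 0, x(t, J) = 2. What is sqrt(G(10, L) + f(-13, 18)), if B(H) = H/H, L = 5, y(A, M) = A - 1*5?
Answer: I*sqrt(85) ≈ 9.2195*I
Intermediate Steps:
y(A, M) = -5 + A (y(A, M) = A - 5 = -5 + A)
B(H) = 1
G(Q, p) = p - 9*Q (G(Q, p) = (-5 - 4)*Q + 1*p = -9*Q + p = p - 9*Q)
sqrt(G(10, L) + f(-13, 18)) = sqrt((5 - 9*10) + 0) = sqrt((5 - 90) + 0) = sqrt(-85 + 0) = sqrt(-85) = I*sqrt(85)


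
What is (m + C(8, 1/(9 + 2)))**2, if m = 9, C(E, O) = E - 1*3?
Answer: 196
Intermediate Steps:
C(E, O) = -3 + E (C(E, O) = E - 3 = -3 + E)
(m + C(8, 1/(9 + 2)))**2 = (9 + (-3 + 8))**2 = (9 + 5)**2 = 14**2 = 196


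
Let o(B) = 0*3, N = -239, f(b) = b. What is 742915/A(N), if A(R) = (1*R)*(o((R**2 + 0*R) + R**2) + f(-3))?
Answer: 742915/717 ≈ 1036.1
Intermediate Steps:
o(B) = 0
A(R) = -3*R (A(R) = (1*R)*(0 - 3) = R*(-3) = -3*R)
742915/A(N) = 742915/((-3*(-239))) = 742915/717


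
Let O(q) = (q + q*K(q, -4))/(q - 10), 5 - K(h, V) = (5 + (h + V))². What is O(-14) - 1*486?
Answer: -6973/12 ≈ -581.08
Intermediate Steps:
K(h, V) = 5 - (5 + V + h)² (K(h, V) = 5 - (5 + (h + V))² = 5 - (5 + (V + h))² = 5 - (5 + V + h)²)
O(q) = (q + q*(5 - (1 + q)²))/(-10 + q) (O(q) = (q + q*(5 - (5 - 4 + q)²))/(q - 10) = (q + q*(5 - (1 + q)²))/(-10 + q))
O(-14) - 1*486 = -1*(-14)*(-6 + (1 - 14)²)/(-10 - 14) - 1*486 = -1*(-14)*(-6 + (-13)²)/(-24) - 486 = -1*(-14)*(-1/24)*(-6 + 169) - 486 = -1*(-14)*(-1/24)*163 - 486 = -1141/12 - 486 = -6973/12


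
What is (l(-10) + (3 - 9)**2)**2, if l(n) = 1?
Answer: 1369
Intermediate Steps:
(l(-10) + (3 - 9)**2)**2 = (1 + (3 - 9)**2)**2 = (1 + (-6)**2)**2 = (1 + 36)**2 = 37**2 = 1369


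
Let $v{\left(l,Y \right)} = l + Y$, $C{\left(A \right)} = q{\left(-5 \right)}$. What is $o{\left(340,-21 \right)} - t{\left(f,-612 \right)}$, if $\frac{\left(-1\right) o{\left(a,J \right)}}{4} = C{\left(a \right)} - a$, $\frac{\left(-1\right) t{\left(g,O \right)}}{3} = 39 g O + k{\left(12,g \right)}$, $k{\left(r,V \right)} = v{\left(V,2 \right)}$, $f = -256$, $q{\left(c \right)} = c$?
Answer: $18331242$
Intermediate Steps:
$C{\left(A \right)} = -5$
$v{\left(l,Y \right)} = Y + l$
$k{\left(r,V \right)} = 2 + V$
$t{\left(g,O \right)} = -6 - 3 g - 117 O g$ ($t{\left(g,O \right)} = - 3 \left(39 g O + \left(2 + g\right)\right) = - 3 \left(39 O g + \left(2 + g\right)\right) = - 3 \left(2 + g + 39 O g\right) = -6 - 3 g - 117 O g$)
$o{\left(a,J \right)} = 20 + 4 a$ ($o{\left(a,J \right)} = - 4 \left(-5 - a\right) = 20 + 4 a$)
$o{\left(340,-21 \right)} - t{\left(f,-612 \right)} = \left(20 + 4 \cdot 340\right) - \left(-6 - -768 - \left(-71604\right) \left(-256\right)\right) = \left(20 + 1360\right) - \left(-6 + 768 - 18330624\right) = 1380 - -18329862 = 1380 + 18329862 = 18331242$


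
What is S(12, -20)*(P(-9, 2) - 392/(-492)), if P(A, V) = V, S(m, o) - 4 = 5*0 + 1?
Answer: 1720/123 ≈ 13.984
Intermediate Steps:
S(m, o) = 5 (S(m, o) = 4 + (5*0 + 1) = 4 + (0 + 1) = 4 + 1 = 5)
S(12, -20)*(P(-9, 2) - 392/(-492)) = 5*(2 - 392/(-492)) = 5*(2 - 392*(-1/492)) = 5*(2 + 98/123) = 5*(344/123) = 1720/123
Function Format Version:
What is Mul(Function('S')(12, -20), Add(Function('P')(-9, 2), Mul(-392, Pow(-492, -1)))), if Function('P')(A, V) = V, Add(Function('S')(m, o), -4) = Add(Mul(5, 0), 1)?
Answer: Rational(1720, 123) ≈ 13.984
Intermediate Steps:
Function('S')(m, o) = 5 (Function('S')(m, o) = Add(4, Add(Mul(5, 0), 1)) = Add(4, Add(0, 1)) = Add(4, 1) = 5)
Mul(Function('S')(12, -20), Add(Function('P')(-9, 2), Mul(-392, Pow(-492, -1)))) = Mul(5, Add(2, Mul(-392, Pow(-492, -1)))) = Mul(5, Add(2, Mul(-392, Rational(-1, 492)))) = Mul(5, Add(2, Rational(98, 123))) = Mul(5, Rational(344, 123)) = Rational(1720, 123)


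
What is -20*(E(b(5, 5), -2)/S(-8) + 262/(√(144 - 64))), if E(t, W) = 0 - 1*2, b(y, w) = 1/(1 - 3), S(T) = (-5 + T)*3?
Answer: -40/39 - 262*√5 ≈ -586.88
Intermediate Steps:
S(T) = -15 + 3*T
b(y, w) = -½ (b(y, w) = 1/(-2) = -½)
E(t, W) = -2 (E(t, W) = 0 - 2 = -2)
-20*(E(b(5, 5), -2)/S(-8) + 262/(√(144 - 64))) = -20*(-2/(-15 + 3*(-8)) + 262/(√(144 - 64))) = -20*(-2/(-15 - 24) + 262/(√80)) = -20*(-2/(-39) + 262/((4*√5))) = -20*(-2*(-1/39) + 262*(√5/20)) = -20*(2/39 + 131*√5/10) = -40/39 - 262*√5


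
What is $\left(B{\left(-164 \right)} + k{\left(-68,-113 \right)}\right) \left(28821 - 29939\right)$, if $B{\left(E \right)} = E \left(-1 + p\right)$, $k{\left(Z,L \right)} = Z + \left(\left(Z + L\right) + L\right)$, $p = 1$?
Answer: $404716$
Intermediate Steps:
$k{\left(Z,L \right)} = 2 L + 2 Z$ ($k{\left(Z,L \right)} = Z + \left(\left(L + Z\right) + L\right) = Z + \left(Z + 2 L\right) = 2 L + 2 Z$)
$B{\left(E \right)} = 0$ ($B{\left(E \right)} = E \left(-1 + 1\right) = E 0 = 0$)
$\left(B{\left(-164 \right)} + k{\left(-68,-113 \right)}\right) \left(28821 - 29939\right) = \left(0 + \left(2 \left(-113\right) + 2 \left(-68\right)\right)\right) \left(28821 - 29939\right) = \left(0 - 362\right) \left(-1118\right) = \left(-362\right) \left(-1118\right) = 404716$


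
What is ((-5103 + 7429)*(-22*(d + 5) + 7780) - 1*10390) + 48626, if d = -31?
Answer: 19464988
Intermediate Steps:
((-5103 + 7429)*(-22*(d + 5) + 7780) - 1*10390) + 48626 = ((-5103 + 7429)*(-22*(-31 + 5) + 7780) - 1*10390) + 48626 = (2326*(-22*(-26) + 7780) - 10390) + 48626 = (2326*(572 + 7780) - 10390) + 48626 = (2326*8352 - 10390) + 48626 = (19426752 - 10390) + 48626 = 19416362 + 48626 = 19464988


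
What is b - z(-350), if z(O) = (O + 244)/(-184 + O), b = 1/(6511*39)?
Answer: -1495330/7533227 ≈ -0.19850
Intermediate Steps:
b = 1/253929 ≈ 3.9381e-6
z(O) = (244 + O)/(-184 + O)
b - z(-350) = 1/253929 - (244 - 350)/(-184 - 350) = 1/253929 - (-106)/(-534) = 1/253929 - (-1)*(-106)/534 = 1/253929 - 1*53/267 = 1/253929 - 53/267 = -1495330/7533227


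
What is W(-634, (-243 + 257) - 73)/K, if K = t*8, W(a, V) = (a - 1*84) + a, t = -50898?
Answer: 169/50898 ≈ 0.0033204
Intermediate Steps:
W(a, V) = -84 + 2*a (W(a, V) = (a - 84) + a = (-84 + a) + a = -84 + 2*a)
K = -407184 (K = -50898*8 = -407184)
W(-634, (-243 + 257) - 73)/K = (-84 + 2*(-634))/(-407184) = (-84 - 1268)*(-1/407184) = -1352*(-1/407184) = 169/50898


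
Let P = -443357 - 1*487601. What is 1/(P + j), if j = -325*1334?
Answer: -1/1364508 ≈ -7.3286e-7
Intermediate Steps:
j = -433550
P = -930958 (P = -443357 - 487601 = -930958)
1/(P + j) = 1/(-930958 - 433550) = 1/(-1364508) = -1/1364508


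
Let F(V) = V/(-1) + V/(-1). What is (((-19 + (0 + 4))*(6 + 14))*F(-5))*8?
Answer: -24000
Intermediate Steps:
F(V) = -2*V (F(V) = V*(-1) + V*(-1) = -V - V = -2*V)
(((-19 + (0 + 4))*(6 + 14))*F(-5))*8 = (((-19 + (0 + 4))*(6 + 14))*(-2*(-5)))*8 = (((-19 + 4)*20)*10)*8 = (-15*20*10)*8 = -300*10*8 = -3000*8 = -24000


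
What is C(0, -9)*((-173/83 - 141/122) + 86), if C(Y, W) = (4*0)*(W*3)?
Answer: 0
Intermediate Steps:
C(Y, W) = 0 (C(Y, W) = 0*(3*W) = 0)
C(0, -9)*((-173/83 - 141/122) + 86) = 0*((-173/83 - 141/122) + 86) = 0*(-32809/10126 + 86) = 0*(838027/10126) = 0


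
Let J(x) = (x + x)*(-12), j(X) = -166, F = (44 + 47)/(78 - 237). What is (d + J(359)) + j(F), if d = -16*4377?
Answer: -78814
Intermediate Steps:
F = -91/159 (F = 91/(-159) = 91*(-1/159) = -91/159 ≈ -0.57233)
J(x) = -24*x (J(x) = (2*x)*(-12) = -24*x)
d = -70032
(d + J(359)) + j(F) = (-70032 - 24*359) - 166 = (-70032 - 8616) - 166 = -78648 - 166 = -78814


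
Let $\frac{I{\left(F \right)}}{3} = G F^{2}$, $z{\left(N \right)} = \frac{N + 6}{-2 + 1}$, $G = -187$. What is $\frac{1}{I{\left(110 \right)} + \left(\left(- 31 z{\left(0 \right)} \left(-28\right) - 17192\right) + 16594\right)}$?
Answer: $- \frac{1}{6793906} \approx -1.4719 \cdot 10^{-7}$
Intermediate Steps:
$z{\left(N \right)} = -6 - N$ ($z{\left(N \right)} = \frac{6 + N}{-1} = \left(6 + N\right) \left(-1\right) = -6 - N$)
$I{\left(F \right)} = - 561 F^{2}$ ($I{\left(F \right)} = 3 \left(- 187 F^{2}\right) = - 561 F^{2}$)
$\frac{1}{I{\left(110 \right)} + \left(\left(- 31 z{\left(0 \right)} \left(-28\right) - 17192\right) + 16594\right)} = \frac{1}{- 561 \cdot 110^{2} + \left(\left(- 31 \left(-6 - 0\right) \left(-28\right) - 17192\right) + 16594\right)} = \frac{1}{\left(-561\right) 12100 + \left(\left(- 31 \left(-6 + 0\right) \left(-28\right) - 17192\right) + 16594\right)} = \frac{1}{-6788100 + \left(\left(\left(-31\right) \left(-6\right) \left(-28\right) - 17192\right) + 16594\right)} = \frac{1}{-6788100 + \left(\left(186 \left(-28\right) - 17192\right) + 16594\right)} = \frac{1}{-6788100 + \left(\left(-5208 - 17192\right) + 16594\right)} = \frac{1}{-6788100 + \left(-22400 + 16594\right)} = \frac{1}{-6788100 - 5806} = \frac{1}{-6793906} = - \frac{1}{6793906}$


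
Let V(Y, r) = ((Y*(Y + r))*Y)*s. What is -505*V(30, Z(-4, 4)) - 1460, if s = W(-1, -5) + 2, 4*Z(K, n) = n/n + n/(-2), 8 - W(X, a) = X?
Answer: -148736585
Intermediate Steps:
W(X, a) = 8 - X
Z(K, n) = 1/4 - n/8 (Z(K, n) = (n/n + n/(-2))/4 = (1 + n*(-1/2))/4 = (1 - n/2)/4 = 1/4 - n/8)
s = 11 (s = (8 - 1*(-1)) + 2 = (8 + 1) + 2 = 9 + 2 = 11)
V(Y, r) = 11*Y**2*(Y + r) (V(Y, r) = ((Y*(Y + r))*Y)*11 = (Y**2*(Y + r))*11 = 11*Y**2*(Y + r))
-505*V(30, Z(-4, 4)) - 1460 = -5555*30**2*(30 + (1/4 - 1/8*4)) - 1460 = -5555*900*(30 + (1/4 - 1/2)) - 1460 = -5555*900*(30 - 1/4) - 1460 = -5555*900*119/4 - 1460 = -505*294525 - 1460 = -148735125 - 1460 = -148736585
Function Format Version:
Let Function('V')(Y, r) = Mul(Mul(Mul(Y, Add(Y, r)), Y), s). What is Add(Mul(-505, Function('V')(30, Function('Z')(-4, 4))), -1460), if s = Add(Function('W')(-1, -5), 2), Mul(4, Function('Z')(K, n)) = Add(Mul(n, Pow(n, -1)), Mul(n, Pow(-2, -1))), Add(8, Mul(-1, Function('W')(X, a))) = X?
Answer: -148736585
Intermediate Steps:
Function('W')(X, a) = Add(8, Mul(-1, X))
Function('Z')(K, n) = Add(Rational(1, 4), Mul(Rational(-1, 8), n)) (Function('Z')(K, n) = Mul(Rational(1, 4), Add(Mul(n, Pow(n, -1)), Mul(n, Pow(-2, -1)))) = Mul(Rational(1, 4), Add(1, Mul(n, Rational(-1, 2)))) = Mul(Rational(1, 4), Add(1, Mul(Rational(-1, 2), n))) = Add(Rational(1, 4), Mul(Rational(-1, 8), n)))
s = 11 (s = Add(Add(8, Mul(-1, -1)), 2) = Add(Add(8, 1), 2) = Add(9, 2) = 11)
Function('V')(Y, r) = Mul(11, Pow(Y, 2), Add(Y, r)) (Function('V')(Y, r) = Mul(Mul(Mul(Y, Add(Y, r)), Y), 11) = Mul(Mul(Pow(Y, 2), Add(Y, r)), 11) = Mul(11, Pow(Y, 2), Add(Y, r)))
Add(Mul(-505, Function('V')(30, Function('Z')(-4, 4))), -1460) = Add(Mul(-505, Mul(11, Pow(30, 2), Add(30, Add(Rational(1, 4), Mul(Rational(-1, 8), 4))))), -1460) = Add(Mul(-505, Mul(11, 900, Add(30, Add(Rational(1, 4), Rational(-1, 2))))), -1460) = Add(Mul(-505, Mul(11, 900, Add(30, Rational(-1, 4)))), -1460) = Add(Mul(-505, Mul(11, 900, Rational(119, 4))), -1460) = Add(Mul(-505, 294525), -1460) = Add(-148735125, -1460) = -148736585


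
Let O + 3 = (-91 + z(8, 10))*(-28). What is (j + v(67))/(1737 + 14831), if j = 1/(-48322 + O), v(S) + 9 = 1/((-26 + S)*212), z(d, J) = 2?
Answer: -3585386783/6600367063648 ≈ -0.00054321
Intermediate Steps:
O = 2489 (O = -3 + (-91 + 2)*(-28) = -3 - 89*(-28) = -3 + 2492 = 2489)
v(S) = -9 + 1/(212*(-26 + S)) (v(S) = -9 + 1/((-26 + S)*212) = -9 + (1/212)/(-26 + S) = -9 + 1/(212*(-26 + S)))
j = -1/45833 (j = 1/(-48322 + 2489) = 1/(-45833) = -1/45833 ≈ -2.1818e-5)
(j + v(67))/(1737 + 14831) = (-1/45833 + (49609 - 1908*67)/(212*(-26 + 67)))/(1737 + 14831) = (-1/45833 + (1/212)*(49609 - 127836)/41)/16568 = (-1/45833 + (1/212)*(1/41)*(-78227))*(1/16568) = (-1/45833 - 78227/8692)*(1/16568) = -3585386783/398380436*1/16568 = -3585386783/6600367063648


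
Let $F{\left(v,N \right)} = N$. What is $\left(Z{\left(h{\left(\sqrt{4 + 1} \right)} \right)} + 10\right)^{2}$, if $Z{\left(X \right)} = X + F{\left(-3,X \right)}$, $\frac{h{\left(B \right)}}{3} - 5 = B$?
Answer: $1780 + 480 \sqrt{5} \approx 2853.3$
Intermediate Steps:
$h{\left(B \right)} = 15 + 3 B$
$Z{\left(X \right)} = 2 X$ ($Z{\left(X \right)} = X + X = 2 X$)
$\left(Z{\left(h{\left(\sqrt{4 + 1} \right)} \right)} + 10\right)^{2} = \left(2 \left(15 + 3 \sqrt{4 + 1}\right) + 10\right)^{2} = \left(2 \left(15 + 3 \sqrt{5}\right) + 10\right)^{2} = \left(\left(30 + 6 \sqrt{5}\right) + 10\right)^{2} = \left(40 + 6 \sqrt{5}\right)^{2}$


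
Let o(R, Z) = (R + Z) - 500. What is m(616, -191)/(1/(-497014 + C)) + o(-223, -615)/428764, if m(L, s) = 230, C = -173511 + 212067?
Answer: -22605582880549/214382 ≈ -1.0545e+8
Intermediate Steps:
C = 38556
o(R, Z) = -500 + R + Z
m(616, -191)/(1/(-497014 + C)) + o(-223, -615)/428764 = 230/(1/(-497014 + 38556)) + (-500 - 223 - 615)/428764 = 230/(1/(-458458)) - 1338*1/428764 = 230/(-1/458458) - 669/214382 = 230*(-458458) - 669/214382 = -105445340 - 669/214382 = -22605582880549/214382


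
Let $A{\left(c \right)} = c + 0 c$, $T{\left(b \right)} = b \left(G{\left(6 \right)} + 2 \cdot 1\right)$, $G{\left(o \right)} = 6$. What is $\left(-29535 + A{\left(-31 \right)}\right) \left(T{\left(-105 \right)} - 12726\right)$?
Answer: $401092356$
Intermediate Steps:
$T{\left(b \right)} = 8 b$ ($T{\left(b \right)} = b \left(6 + 2 \cdot 1\right) = b \left(6 + 2\right) = b 8 = 8 b$)
$A{\left(c \right)} = c$ ($A{\left(c \right)} = c + 0 = c$)
$\left(-29535 + A{\left(-31 \right)}\right) \left(T{\left(-105 \right)} - 12726\right) = \left(-29535 - 31\right) \left(8 \left(-105\right) - 12726\right) = - 29566 \left(-840 - 12726\right) = \left(-29566\right) \left(-13566\right) = 401092356$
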